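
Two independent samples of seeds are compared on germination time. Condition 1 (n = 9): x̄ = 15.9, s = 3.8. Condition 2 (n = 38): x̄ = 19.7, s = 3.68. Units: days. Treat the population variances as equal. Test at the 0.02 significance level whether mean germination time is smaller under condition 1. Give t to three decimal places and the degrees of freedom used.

t = -2.769, df = 45

Let group 1 = condition 1, group 2 = condition 2. H0: μ_1 = μ_2; H1: μ_1 < μ_2 (two-sample pooled-variance t-test, left-tailed).
s_p² = [(9−1)·3.8² + (38−1)·3.68²]/(9+38−2) = 13.702
t = (15.9 − 19.7)/√[13.702·(1/9 + 1/38)] = -2.769
df = n₁ + n₂ − 2 = 45
p-value = P(T ≤ -2.769) ≈ 0.004
Since p ≈ 0.004 < α = 0.02, reject H0; the data support H1.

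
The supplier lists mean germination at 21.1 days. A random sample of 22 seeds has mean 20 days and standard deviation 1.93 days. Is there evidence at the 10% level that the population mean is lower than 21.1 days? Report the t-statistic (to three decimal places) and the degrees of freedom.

t = -2.673, df = 21

H0: μ = 21.1; H1: μ < 21.1 (one-sample t-test, left-tailed).
t = (x̄ − μ₀)/(s/√n) = (20 − 21.1)/(1.93/√22) = -2.673
df = n − 1 = 21
p-value = P(T ≤ -2.673) ≈ 0.007
Since p ≈ 0.007 < α = 0.1, reject H0; the evidence is statistically significant.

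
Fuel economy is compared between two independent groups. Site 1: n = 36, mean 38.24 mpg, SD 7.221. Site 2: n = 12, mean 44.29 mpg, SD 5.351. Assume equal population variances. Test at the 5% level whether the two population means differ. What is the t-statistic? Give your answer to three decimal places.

Let group 1 = site 1, group 2 = site 2. H0: μ_1 = μ_2; H1: μ_1 ≠ μ_2 (two-sample pooled-variance t-test, two-sided).
s_p² = [(36−1)·7.221² + (12−1)·5.351²]/(36+12−2) = 46.521
t = (38.24 − 44.29)/√[46.521·(1/36 + 1/12)] = -2.661
df = n₁ + n₂ − 2 = 46
Two-sided p-value ≈ 0.011
Since p ≈ 0.011 < α = 0.05, reject H0; the evidence is statistically significant.

-2.661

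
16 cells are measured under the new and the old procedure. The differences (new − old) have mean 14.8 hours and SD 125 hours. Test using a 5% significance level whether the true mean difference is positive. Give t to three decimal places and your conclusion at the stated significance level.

t = 0.474; fail to reject H0

H0: μ_d = 0; H1: μ_d > 0 (paired t-test on the differences, right-tailed).
t = d̄/(s_d/√n) = 14.8/(125/√16) = 0.474
df = n − 1 = 15
p-value = P(T ≥ 0.474) ≈ 0.321
Since p ≈ 0.321 > α = 0.05, fail to reject H0; the data do not provide sufficient evidence against H0.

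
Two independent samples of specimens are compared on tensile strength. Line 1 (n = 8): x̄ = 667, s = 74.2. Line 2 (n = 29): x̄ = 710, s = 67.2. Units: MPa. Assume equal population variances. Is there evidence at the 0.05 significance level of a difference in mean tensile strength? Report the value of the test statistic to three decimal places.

-1.568

Let group 1 = line 1, group 2 = line 2. H0: μ_1 = μ_2; H1: μ_1 ≠ μ_2 (two-sample pooled-variance t-test, two-sided).
s_p² = [(8−1)·74.2² + (29−1)·67.2²]/(8+29−2) = 4713.8
t = (667 − 710)/√[4713.8·(1/8 + 1/29)] = -1.568
df = n₁ + n₂ − 2 = 35
Two-sided p-value ≈ 0.126
Since p ≈ 0.126 > α = 0.05, fail to reject H0; the data do not provide sufficient evidence against H0.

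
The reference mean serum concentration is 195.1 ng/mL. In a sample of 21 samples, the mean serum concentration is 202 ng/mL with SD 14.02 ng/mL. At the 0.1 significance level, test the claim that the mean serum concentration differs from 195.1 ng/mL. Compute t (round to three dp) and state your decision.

t = 2.255; reject H0

H0: μ = 195.1; H1: μ ≠ 195.1 (one-sample t-test, two-sided).
t = (x̄ − μ₀)/(s/√n) = (202 − 195.1)/(14.02/√21) = 2.255
df = n − 1 = 20
Two-sided p-value ≈ 0.035
Since p ≈ 0.035 < α = 0.1, reject H0; the data support H1.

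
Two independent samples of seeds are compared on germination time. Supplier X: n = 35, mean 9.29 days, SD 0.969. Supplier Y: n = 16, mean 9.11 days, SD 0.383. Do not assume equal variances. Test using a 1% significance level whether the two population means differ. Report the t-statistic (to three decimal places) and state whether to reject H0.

Let group 1 = supplier X, group 2 = supplier Y. H0: μ_1 = μ_2; H1: μ_1 ≠ μ_2 (Welch's two-sample t-test, two-sided).
t = (x̄_1 − x̄_2)/√(s_1²/n_1 + s_2²/n_2) = (9.29 − 9.11)/√(0.969²/35 + 0.383²/16) = 0.949
Welch–Satterthwaite df ≈ 48.40
Two-sided p-value ≈ 0.347
Since p ≈ 0.347 > α = 0.01, fail to reject H0; the evidence is not statistically significant.

t = 0.949; fail to reject H0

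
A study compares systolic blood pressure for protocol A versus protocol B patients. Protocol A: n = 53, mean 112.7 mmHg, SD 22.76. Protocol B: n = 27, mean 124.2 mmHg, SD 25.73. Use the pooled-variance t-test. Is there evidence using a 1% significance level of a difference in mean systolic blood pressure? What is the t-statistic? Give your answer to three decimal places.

-2.044

Let group 1 = protocol A, group 2 = protocol B. H0: μ_1 = μ_2; H1: μ_1 ≠ μ_2 (two-sample pooled-variance t-test, two-sided).
s_p² = [(53−1)·22.76² + (27−1)·25.73²]/(53+27−2) = 566.023
t = (112.7 − 124.2)/√[566.023·(1/53 + 1/27)] = -2.044
df = n₁ + n₂ − 2 = 78
Two-sided p-value ≈ 0.044
Since p ≈ 0.044 > α = 0.01, fail to reject H0; the data do not provide sufficient evidence against H0.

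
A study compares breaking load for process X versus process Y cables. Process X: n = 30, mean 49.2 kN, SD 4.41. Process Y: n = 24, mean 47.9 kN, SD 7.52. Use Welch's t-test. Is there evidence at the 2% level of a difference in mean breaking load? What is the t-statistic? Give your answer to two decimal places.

0.75

Let group 1 = process X, group 2 = process Y. H0: μ_1 = μ_2; H1: μ_1 ≠ μ_2 (Welch's two-sample t-test, two-sided).
t = (x̄_1 − x̄_2)/√(s_1²/n_1 + s_2²/n_2) = (49.2 − 47.9)/√(4.41²/30 + 7.52²/24) = 0.75
Welch–Satterthwaite df ≈ 35.28
Two-sided p-value ≈ 0.458
Since p ≈ 0.458 > α = 0.02, fail to reject H0; the evidence is not statistically significant.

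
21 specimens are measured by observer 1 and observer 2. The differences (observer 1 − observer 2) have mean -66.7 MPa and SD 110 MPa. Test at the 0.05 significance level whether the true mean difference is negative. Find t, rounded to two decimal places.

H0: μ_d = 0; H1: μ_d < 0 (paired t-test on the differences, left-tailed).
t = d̄/(s_d/√n) = -66.7/(110/√21) = -2.78
df = n − 1 = 20
p-value = P(T ≤ -2.78) ≈ 0.0058
Since p ≈ 0.0058 < α = 0.05, reject H0; the evidence is statistically significant.

-2.78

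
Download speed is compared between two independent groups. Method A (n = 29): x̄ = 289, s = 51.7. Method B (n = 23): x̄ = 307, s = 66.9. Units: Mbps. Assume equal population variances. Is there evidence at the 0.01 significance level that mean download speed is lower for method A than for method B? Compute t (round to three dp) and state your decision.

t = -1.095; fail to reject H0

Let group 1 = method A, group 2 = method B. H0: μ_1 = μ_2; H1: μ_1 < μ_2 (two-sample pooled-variance t-test, left-tailed).
s_p² = [(29−1)·51.7² + (23−1)·66.9²]/(29+23−2) = 3466.09
t = (289 − 307)/√[3466.09·(1/29 + 1/23)] = -1.095
df = n₁ + n₂ − 2 = 50
p-value = P(T ≤ -1.095) ≈ 0.139
Since p ≈ 0.139 > α = 0.01, fail to reject H0; the evidence is not statistically significant.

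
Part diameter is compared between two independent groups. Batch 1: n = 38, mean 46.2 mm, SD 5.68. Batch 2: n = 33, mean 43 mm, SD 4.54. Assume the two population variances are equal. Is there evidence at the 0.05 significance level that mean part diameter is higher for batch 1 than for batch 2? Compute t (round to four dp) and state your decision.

t = 2.5949; reject H0

Let group 1 = batch 1, group 2 = batch 2. H0: μ_1 = μ_2; H1: μ_1 > μ_2 (two-sample pooled-variance t-test, right-tailed).
s_p² = [(38−1)·5.68² + (33−1)·4.54²]/(38+33−2) = 26.8591
t = (46.2 − 43)/√[26.8591·(1/38 + 1/33)] = 2.5949
df = n₁ + n₂ − 2 = 69
p-value = P(T ≥ 2.5949) ≈ 0.006
Since p ≈ 0.006 < α = 0.05, reject H0; the data support H1.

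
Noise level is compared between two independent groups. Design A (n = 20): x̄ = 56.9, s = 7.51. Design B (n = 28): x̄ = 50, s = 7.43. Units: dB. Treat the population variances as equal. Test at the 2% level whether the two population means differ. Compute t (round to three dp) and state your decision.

Let group 1 = design A, group 2 = design B. H0: μ_1 = μ_2; H1: μ_1 ≠ μ_2 (two-sample pooled-variance t-test, two-sided).
s_p² = [(20−1)·7.51² + (28−1)·7.43²]/(20+28−2) = 55.6986
t = (56.9 − 50)/√[55.6986·(1/20 + 1/28)] = 3.158
df = n₁ + n₂ − 2 = 46
Two-sided p-value ≈ 0.0028
Since p ≈ 0.0028 < α = 0.02, reject H0; the evidence is statistically significant.

t = 3.158; reject H0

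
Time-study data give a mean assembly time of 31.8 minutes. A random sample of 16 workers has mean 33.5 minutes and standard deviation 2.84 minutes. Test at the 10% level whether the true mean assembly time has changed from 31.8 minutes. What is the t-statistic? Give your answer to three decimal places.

2.394

H0: μ = 31.8; H1: μ ≠ 31.8 (one-sample t-test, two-sided).
t = (x̄ − μ₀)/(s/√n) = (33.5 − 31.8)/(2.84/√16) = 2.394
df = n − 1 = 15
Two-sided p-value ≈ 0.0302
Since p ≈ 0.0302 < α = 0.1, reject H0; the data support H1.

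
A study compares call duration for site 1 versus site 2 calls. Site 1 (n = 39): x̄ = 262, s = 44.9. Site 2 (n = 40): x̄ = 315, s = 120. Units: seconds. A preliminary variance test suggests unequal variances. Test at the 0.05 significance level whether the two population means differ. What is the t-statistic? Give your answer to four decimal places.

-2.6121

Let group 1 = site 1, group 2 = site 2. H0: μ_1 = μ_2; H1: μ_1 ≠ μ_2 (Welch's two-sample t-test, two-sided).
t = (x̄_1 − x̄_2)/√(s_1²/n_1 + s_2²/n_2) = (262 − 315)/√(44.9²/39 + 120²/40) = -2.6121
Welch–Satterthwaite df ≈ 49.95
Two-sided p-value ≈ 0.012
Since p ≈ 0.012 < α = 0.05, reject H0; the data support H1.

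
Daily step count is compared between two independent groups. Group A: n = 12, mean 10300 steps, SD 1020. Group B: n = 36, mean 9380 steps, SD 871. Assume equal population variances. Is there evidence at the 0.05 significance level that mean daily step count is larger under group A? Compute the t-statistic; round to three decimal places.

3.037

Let group 1 = group A, group 2 = group B. H0: μ_1 = μ_2; H1: μ_1 > μ_2 (two-sample pooled-variance t-test, right-tailed).
s_p² = [(12−1)·1020² + (36−1)·871²]/(12+36−2) = 826018
t = (10300 − 9380)/√[826018·(1/12 + 1/36)] = 3.037
df = n₁ + n₂ − 2 = 46
p-value = P(T ≥ 3.037) ≈ 0.0020
Since p ≈ 0.0020 < α = 0.05, reject H0; the data support H1.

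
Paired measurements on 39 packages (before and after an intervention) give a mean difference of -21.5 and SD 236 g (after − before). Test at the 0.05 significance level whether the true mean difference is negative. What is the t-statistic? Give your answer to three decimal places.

H0: μ_d = 0; H1: μ_d < 0 (paired t-test on the differences, left-tailed).
t = d̄/(s_d/√n) = -21.5/(236/√39) = -0.569
df = n − 1 = 38
p-value = P(T ≤ -0.569) ≈ 0.2864
Since p ≈ 0.2864 > α = 0.05, fail to reject H0; the evidence is not statistically significant.

-0.569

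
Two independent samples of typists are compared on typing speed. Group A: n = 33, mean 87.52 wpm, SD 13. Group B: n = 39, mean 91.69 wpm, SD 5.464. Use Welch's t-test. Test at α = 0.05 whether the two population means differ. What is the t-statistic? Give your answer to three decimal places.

Let group 1 = group A, group 2 = group B. H0: μ_1 = μ_2; H1: μ_1 ≠ μ_2 (Welch's two-sample t-test, two-sided).
t = (x̄_1 − x̄_2)/√(s_1²/n_1 + s_2²/n_2) = (87.52 − 91.69)/√(13²/33 + 5.464²/39) = -1.719
Welch–Satterthwaite df ≈ 41.50
Two-sided p-value ≈ 0.093
Since p ≈ 0.093 > α = 0.05, fail to reject H0; the evidence is not statistically significant.

-1.719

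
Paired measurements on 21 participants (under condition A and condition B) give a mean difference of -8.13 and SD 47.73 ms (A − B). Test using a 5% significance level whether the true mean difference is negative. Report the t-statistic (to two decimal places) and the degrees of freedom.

t = -0.78, df = 20

H0: μ_d = 0; H1: μ_d < 0 (paired t-test on the differences, left-tailed).
t = d̄/(s_d/√n) = -8.13/(47.73/√21) = -0.78
df = n − 1 = 20
p-value = P(T ≤ -0.78) ≈ 0.222
Since p ≈ 0.222 > α = 0.05, fail to reject H0; the data do not provide sufficient evidence against H0.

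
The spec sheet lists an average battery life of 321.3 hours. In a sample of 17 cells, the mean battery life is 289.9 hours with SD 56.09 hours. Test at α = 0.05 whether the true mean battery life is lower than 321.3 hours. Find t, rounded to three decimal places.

H0: μ = 321.3; H1: μ < 321.3 (one-sample t-test, left-tailed).
t = (x̄ − μ₀)/(s/√n) = (289.9 − 321.3)/(56.09/√17) = -2.308
df = n − 1 = 16
p-value = P(T ≤ -2.308) ≈ 0.0173
Since p ≈ 0.0173 < α = 0.05, reject H0; the evidence is statistically significant.

-2.308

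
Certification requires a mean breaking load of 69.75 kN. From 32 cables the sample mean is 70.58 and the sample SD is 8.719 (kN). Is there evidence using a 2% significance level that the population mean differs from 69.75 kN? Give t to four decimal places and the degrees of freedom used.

H0: μ = 69.75; H1: μ ≠ 69.75 (one-sample t-test, two-sided).
t = (x̄ − μ₀)/(s/√n) = (70.58 − 69.75)/(8.719/√32) = 0.5385
df = n − 1 = 31
Two-sided p-value ≈ 0.5941
Since p ≈ 0.5941 > α = 0.02, fail to reject H0; the data do not provide sufficient evidence against H0.

t = 0.5385, df = 31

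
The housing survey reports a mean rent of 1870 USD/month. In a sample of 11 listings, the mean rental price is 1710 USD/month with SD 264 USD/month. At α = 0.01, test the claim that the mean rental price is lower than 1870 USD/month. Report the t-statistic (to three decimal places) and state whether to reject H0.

t = -2.010; fail to reject H0

H0: μ = 1870; H1: μ < 1870 (one-sample t-test, left-tailed).
t = (x̄ − μ₀)/(s/√n) = (1710 − 1870)/(264/√11) = -2.010
df = n − 1 = 10
p-value = P(T ≤ -2.010) ≈ 0.036
Since p ≈ 0.036 > α = 0.01, fail to reject H0; the evidence is not statistically significant.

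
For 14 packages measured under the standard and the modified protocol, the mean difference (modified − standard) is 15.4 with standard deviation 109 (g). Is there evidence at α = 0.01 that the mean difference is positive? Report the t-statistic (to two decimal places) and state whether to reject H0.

t = 0.53; fail to reject H0

H0: μ_d = 0; H1: μ_d > 0 (paired t-test on the differences, right-tailed).
t = d̄/(s_d/√n) = 15.4/(109/√14) = 0.53
df = n − 1 = 13
p-value = P(T ≥ 0.53) ≈ 0.3030
Since p ≈ 0.3030 > α = 0.01, fail to reject H0; the evidence is not statistically significant.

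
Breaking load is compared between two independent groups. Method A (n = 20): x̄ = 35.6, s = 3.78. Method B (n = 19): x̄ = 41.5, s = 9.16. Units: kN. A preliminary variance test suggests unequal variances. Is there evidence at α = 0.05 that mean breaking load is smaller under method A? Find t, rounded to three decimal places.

-2.605

Let group 1 = method A, group 2 = method B. H0: μ_1 = μ_2; H1: μ_1 < μ_2 (Welch's two-sample t-test, left-tailed).
t = (x̄_1 − x̄_2)/√(s_1²/n_1 + s_2²/n_2) = (35.6 − 41.5)/√(3.78²/20 + 9.16²/19) = -2.605
Welch–Satterthwaite df ≈ 23.71
p-value = P(T ≤ -2.605) ≈ 0.008
Since p ≈ 0.008 < α = 0.05, reject H0; the data support H1.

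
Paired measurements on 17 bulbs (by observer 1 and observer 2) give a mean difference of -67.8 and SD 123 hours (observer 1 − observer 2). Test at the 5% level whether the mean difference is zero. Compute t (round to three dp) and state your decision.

t = -2.273; reject H0

H0: μ_d = 0; H1: μ_d ≠ 0 (paired t-test on the differences, two-sided).
t = d̄/(s_d/√n) = -67.8/(123/√17) = -2.273
df = n − 1 = 16
Two-sided p-value ≈ 0.037
Since p ≈ 0.037 < α = 0.05, reject H0; the evidence is statistically significant.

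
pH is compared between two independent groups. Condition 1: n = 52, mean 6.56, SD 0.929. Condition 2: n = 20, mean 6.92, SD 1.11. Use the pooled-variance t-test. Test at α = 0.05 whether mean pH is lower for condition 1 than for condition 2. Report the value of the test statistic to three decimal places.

Let group 1 = condition 1, group 2 = condition 2. H0: μ_1 = μ_2; H1: μ_1 < μ_2 (two-sample pooled-variance t-test, left-tailed).
s_p² = [(52−1)·0.929² + (20−1)·1.11²]/(52+20−2) = 0.963214
t = (6.56 − 6.92)/√[0.963214·(1/52 + 1/20)] = -1.394
df = n₁ + n₂ − 2 = 70
p-value = P(T ≤ -1.394) ≈ 0.084
Since p ≈ 0.084 > α = 0.05, fail to reject H0; the evidence is not statistically significant.

-1.394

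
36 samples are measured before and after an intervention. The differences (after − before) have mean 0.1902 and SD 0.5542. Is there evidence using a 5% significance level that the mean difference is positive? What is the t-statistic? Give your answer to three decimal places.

2.059

H0: μ_d = 0; H1: μ_d > 0 (paired t-test on the differences, right-tailed).
t = d̄/(s_d/√n) = 0.1902/(0.5542/√36) = 2.059
df = n − 1 = 35
p-value = P(T ≥ 2.059) ≈ 0.0235
Since p ≈ 0.0235 < α = 0.05, reject H0; the evidence is statistically significant.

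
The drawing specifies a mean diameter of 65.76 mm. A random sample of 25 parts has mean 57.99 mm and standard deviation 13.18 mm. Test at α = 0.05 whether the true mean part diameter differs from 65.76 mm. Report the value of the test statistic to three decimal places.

H0: μ = 65.76; H1: μ ≠ 65.76 (one-sample t-test, two-sided).
t = (x̄ − μ₀)/(s/√n) = (57.99 − 65.76)/(13.18/√25) = -2.948
df = n − 1 = 24
Two-sided p-value ≈ 0.007
Since p ≈ 0.007 < α = 0.05, reject H0; the evidence is statistically significant.

-2.948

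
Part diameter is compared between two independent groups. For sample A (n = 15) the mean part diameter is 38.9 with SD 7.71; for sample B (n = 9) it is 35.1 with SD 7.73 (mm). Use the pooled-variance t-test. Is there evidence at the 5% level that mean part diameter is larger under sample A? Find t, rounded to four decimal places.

Let group 1 = sample A, group 2 = sample B. H0: μ_1 = μ_2; H1: μ_1 > μ_2 (two-sample pooled-variance t-test, right-tailed).
s_p² = [(15−1)·7.71² + (9−1)·7.73²]/(15+9−2) = 59.5564
t = (38.9 − 35.1)/√[59.5564·(1/15 + 1/9)] = 1.1678
df = n₁ + n₂ − 2 = 22
p-value = P(T ≥ 1.1678) ≈ 0.1277
Since p ≈ 0.1277 > α = 0.05, fail to reject H0; the data do not provide sufficient evidence against H0.

1.1678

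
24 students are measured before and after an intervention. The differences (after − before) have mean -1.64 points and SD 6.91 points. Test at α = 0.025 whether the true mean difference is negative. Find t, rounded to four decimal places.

H0: μ_d = 0; H1: μ_d < 0 (paired t-test on the differences, left-tailed).
t = d̄/(s_d/√n) = -1.64/(6.91/√24) = -1.1627
df = n − 1 = 23
p-value = P(T ≤ -1.1627) ≈ 0.1284
Since p ≈ 0.1284 > α = 0.025, fail to reject H0; the data do not provide sufficient evidence against H0.

-1.1627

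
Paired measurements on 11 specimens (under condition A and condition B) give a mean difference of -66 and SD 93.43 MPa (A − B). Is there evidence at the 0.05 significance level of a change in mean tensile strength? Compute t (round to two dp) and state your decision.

t = -2.34; reject H0

H0: μ_d = 0; H1: μ_d ≠ 0 (paired t-test on the differences, two-sided).
t = d̄/(s_d/√n) = -66/(93.43/√11) = -2.34
df = n − 1 = 10
Two-sided p-value ≈ 0.041
Since p ≈ 0.041 < α = 0.05, reject H0; the evidence is statistically significant.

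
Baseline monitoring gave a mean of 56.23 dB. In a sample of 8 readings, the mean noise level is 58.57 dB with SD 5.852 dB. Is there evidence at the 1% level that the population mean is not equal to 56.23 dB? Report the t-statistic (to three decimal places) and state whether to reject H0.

t = 1.131; fail to reject H0

H0: μ = 56.23; H1: μ ≠ 56.23 (one-sample t-test, two-sided).
t = (x̄ − μ₀)/(s/√n) = (58.57 − 56.23)/(5.852/√8) = 1.131
df = n − 1 = 7
Two-sided p-value ≈ 0.295
Since p ≈ 0.295 > α = 0.01, fail to reject H0; the evidence is not statistically significant.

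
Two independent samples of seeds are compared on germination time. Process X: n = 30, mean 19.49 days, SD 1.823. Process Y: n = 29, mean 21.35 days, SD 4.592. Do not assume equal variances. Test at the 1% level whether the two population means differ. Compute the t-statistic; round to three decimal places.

Let group 1 = process X, group 2 = process Y. H0: μ_1 = μ_2; H1: μ_1 ≠ μ_2 (Welch's two-sample t-test, two-sided).
t = (x̄_1 − x̄_2)/√(s_1²/n_1 + s_2²/n_2) = (19.49 − 21.35)/√(1.823²/30 + 4.592²/29) = -2.032
Welch–Satterthwaite df ≈ 36.37
Two-sided p-value ≈ 0.050
Since p ≈ 0.050 > α = 0.01, fail to reject H0; the evidence is not statistically significant.

-2.032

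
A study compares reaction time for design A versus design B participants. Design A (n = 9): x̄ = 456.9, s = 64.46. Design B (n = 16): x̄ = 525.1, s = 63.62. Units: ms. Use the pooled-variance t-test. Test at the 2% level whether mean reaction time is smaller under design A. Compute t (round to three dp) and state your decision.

t = -2.561; reject H0

Let group 1 = design A, group 2 = design B. H0: μ_1 = μ_2; H1: μ_1 < μ_2 (two-sample pooled-variance t-test, left-tailed).
s_p² = [(9−1)·64.46² + (16−1)·63.62²]/(9+16−2) = 4084.93
t = (456.9 − 525.1)/√[4084.93·(1/9 + 1/16)] = -2.561
df = n₁ + n₂ − 2 = 23
p-value = P(T ≤ -2.561) ≈ 0.0087
Since p ≈ 0.0087 < α = 0.02, reject H0; the evidence is statistically significant.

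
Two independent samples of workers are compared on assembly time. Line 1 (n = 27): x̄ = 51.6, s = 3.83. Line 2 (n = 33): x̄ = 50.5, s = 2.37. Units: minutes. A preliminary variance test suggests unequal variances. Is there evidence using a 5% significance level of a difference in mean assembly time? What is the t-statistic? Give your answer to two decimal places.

1.30

Let group 1 = line 1, group 2 = line 2. H0: μ_1 = μ_2; H1: μ_1 ≠ μ_2 (Welch's two-sample t-test, two-sided).
t = (x̄_1 − x̄_2)/√(s_1²/n_1 + s_2²/n_2) = (51.6 − 50.5)/√(3.83²/27 + 2.37²/33) = 1.30
Welch–Satterthwaite df ≈ 41.53
Two-sided p-value ≈ 0.2000
Since p ≈ 0.2000 > α = 0.05, fail to reject H0; the evidence is not statistically significant.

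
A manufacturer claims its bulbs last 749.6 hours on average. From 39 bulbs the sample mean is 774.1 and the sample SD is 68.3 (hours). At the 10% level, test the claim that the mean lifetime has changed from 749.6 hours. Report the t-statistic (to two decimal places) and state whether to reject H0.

t = 2.24; reject H0

H0: μ = 749.6; H1: μ ≠ 749.6 (one-sample t-test, two-sided).
t = (x̄ − μ₀)/(s/√n) = (774.1 − 749.6)/(68.3/√39) = 2.24
df = n − 1 = 38
Two-sided p-value ≈ 0.031
Since p ≈ 0.031 < α = 0.1, reject H0; the evidence is statistically significant.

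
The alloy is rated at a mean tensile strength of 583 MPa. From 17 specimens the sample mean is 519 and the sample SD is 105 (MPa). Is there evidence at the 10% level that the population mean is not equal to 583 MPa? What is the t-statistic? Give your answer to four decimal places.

-2.5131

H0: μ = 583; H1: μ ≠ 583 (one-sample t-test, two-sided).
t = (x̄ − μ₀)/(s/√n) = (519 − 583)/(105/√17) = -2.5131
df = n − 1 = 16
Two-sided p-value ≈ 0.0231
Since p ≈ 0.0231 < α = 0.1, reject H0; the data support H1.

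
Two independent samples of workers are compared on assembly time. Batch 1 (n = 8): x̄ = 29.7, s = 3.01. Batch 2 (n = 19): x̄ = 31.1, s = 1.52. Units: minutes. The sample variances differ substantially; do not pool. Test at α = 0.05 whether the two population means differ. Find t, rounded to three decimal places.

-1.250

Let group 1 = batch 1, group 2 = batch 2. H0: μ_1 = μ_2; H1: μ_1 ≠ μ_2 (Welch's two-sample t-test, two-sided).
t = (x̄_1 − x̄_2)/√(s_1²/n_1 + s_2²/n_2) = (29.7 − 31.1)/√(3.01²/8 + 1.52²/19) = -1.250
Welch–Satterthwaite df ≈ 8.55
Two-sided p-value ≈ 0.2444
Since p ≈ 0.2444 > α = 0.05, fail to reject H0; the data do not provide sufficient evidence against H0.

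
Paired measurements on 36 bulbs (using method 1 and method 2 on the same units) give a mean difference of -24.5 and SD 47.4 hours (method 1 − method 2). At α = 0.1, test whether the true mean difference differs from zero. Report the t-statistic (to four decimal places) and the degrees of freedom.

t = -3.1013, df = 35

H0: μ_d = 0; H1: μ_d ≠ 0 (paired t-test on the differences, two-sided).
t = d̄/(s_d/√n) = -24.5/(47.4/√36) = -3.1013
df = n − 1 = 35
Two-sided p-value ≈ 0.0038
Since p ≈ 0.0038 < α = 0.1, reject H0; the evidence is statistically significant.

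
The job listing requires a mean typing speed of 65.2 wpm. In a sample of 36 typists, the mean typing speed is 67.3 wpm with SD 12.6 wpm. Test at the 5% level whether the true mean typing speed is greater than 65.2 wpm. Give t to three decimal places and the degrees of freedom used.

H0: μ = 65.2; H1: μ > 65.2 (one-sample t-test, right-tailed).
t = (x̄ − μ₀)/(s/√n) = (67.3 − 65.2)/(12.6/√36) = 1.000
df = n − 1 = 35
p-value = P(T ≥ 1.000) ≈ 0.1621
Since p ≈ 0.1621 > α = 0.05, fail to reject H0; the evidence is not statistically significant.

t = 1.000, df = 35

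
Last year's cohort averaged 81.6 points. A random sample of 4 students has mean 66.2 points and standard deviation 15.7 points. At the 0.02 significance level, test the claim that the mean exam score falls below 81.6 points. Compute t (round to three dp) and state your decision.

t = -1.962; fail to reject H0

H0: μ = 81.6; H1: μ < 81.6 (one-sample t-test, left-tailed).
t = (x̄ − μ₀)/(s/√n) = (66.2 − 81.6)/(15.7/√4) = -1.962
df = n − 1 = 3
p-value = P(T ≤ -1.962) ≈ 0.0723
Since p ≈ 0.0723 > α = 0.02, fail to reject H0; the evidence is not statistically significant.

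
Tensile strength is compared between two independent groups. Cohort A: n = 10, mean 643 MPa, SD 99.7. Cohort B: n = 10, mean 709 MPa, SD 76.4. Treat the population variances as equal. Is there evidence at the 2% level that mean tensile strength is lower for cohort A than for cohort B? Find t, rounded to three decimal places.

Let group 1 = cohort A, group 2 = cohort B. H0: μ_1 = μ_2; H1: μ_1 < μ_2 (two-sample pooled-variance t-test, left-tailed).
s_p² = [(10−1)·99.7² + (10−1)·76.4²]/(10+10−2) = 7888.53
t = (643 − 709)/√[7888.53·(1/10 + 1/10)] = -1.662
df = n₁ + n₂ − 2 = 18
p-value = P(T ≤ -1.662) ≈ 0.057
Since p ≈ 0.057 > α = 0.02, fail to reject H0; the evidence is not statistically significant.

-1.662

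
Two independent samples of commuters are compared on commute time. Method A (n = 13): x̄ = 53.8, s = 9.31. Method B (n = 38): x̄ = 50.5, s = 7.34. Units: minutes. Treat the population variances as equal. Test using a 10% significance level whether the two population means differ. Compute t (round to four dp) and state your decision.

t = 1.3053; fail to reject H0

Let group 1 = method A, group 2 = method B. H0: μ_1 = μ_2; H1: μ_1 ≠ μ_2 (two-sample pooled-variance t-test, two-sided).
s_p² = [(13−1)·9.31² + (38−1)·7.34²]/(13+38−2) = 61.9084
t = (53.8 − 50.5)/√[61.9084·(1/13 + 1/38)] = 1.3053
df = n₁ + n₂ − 2 = 49
Two-sided p-value ≈ 0.198
Since p ≈ 0.198 > α = 0.1, fail to reject H0; the evidence is not statistically significant.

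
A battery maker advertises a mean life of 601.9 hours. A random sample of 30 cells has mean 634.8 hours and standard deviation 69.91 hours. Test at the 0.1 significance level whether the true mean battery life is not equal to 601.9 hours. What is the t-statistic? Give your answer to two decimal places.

H0: μ = 601.9; H1: μ ≠ 601.9 (one-sample t-test, two-sided).
t = (x̄ − μ₀)/(s/√n) = (634.8 − 601.9)/(69.91/√30) = 2.58
df = n − 1 = 29
Two-sided p-value ≈ 0.0153
Since p ≈ 0.0153 < α = 0.1, reject H0; the data support H1.

2.58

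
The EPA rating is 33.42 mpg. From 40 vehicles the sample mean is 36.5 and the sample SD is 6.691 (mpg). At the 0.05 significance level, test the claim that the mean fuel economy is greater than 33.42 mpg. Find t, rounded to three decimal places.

H0: μ = 33.42; H1: μ > 33.42 (one-sample t-test, right-tailed).
t = (x̄ − μ₀)/(s/√n) = (36.5 − 33.42)/(6.691/√40) = 2.911
df = n − 1 = 39
p-value = P(T ≥ 2.911) ≈ 0.003
Since p ≈ 0.003 < α = 0.05, reject H0; the data support H1.

2.911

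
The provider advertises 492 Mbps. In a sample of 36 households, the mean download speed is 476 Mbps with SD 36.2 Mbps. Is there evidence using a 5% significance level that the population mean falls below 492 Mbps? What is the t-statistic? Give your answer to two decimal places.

H0: μ = 492; H1: μ < 492 (one-sample t-test, left-tailed).
t = (x̄ − μ₀)/(s/√n) = (476 − 492)/(36.2/√36) = -2.65
df = n − 1 = 35
p-value = P(T ≤ -2.65) ≈ 0.006
Since p ≈ 0.006 < α = 0.05, reject H0; the evidence is statistically significant.

-2.65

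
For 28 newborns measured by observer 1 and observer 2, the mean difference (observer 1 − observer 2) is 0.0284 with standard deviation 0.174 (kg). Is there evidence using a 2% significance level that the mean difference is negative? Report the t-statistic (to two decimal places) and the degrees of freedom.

H0: μ_d = 0; H1: μ_d < 0 (paired t-test on the differences, left-tailed).
t = d̄/(s_d/√n) = 0.0284/(0.174/√28) = 0.86
df = n − 1 = 27
p-value = P(T ≤ 0.86) ≈ 0.8023
Since p ≈ 0.8023 > α = 0.02, fail to reject H0; the data do not provide sufficient evidence against H0.

t = 0.86, df = 27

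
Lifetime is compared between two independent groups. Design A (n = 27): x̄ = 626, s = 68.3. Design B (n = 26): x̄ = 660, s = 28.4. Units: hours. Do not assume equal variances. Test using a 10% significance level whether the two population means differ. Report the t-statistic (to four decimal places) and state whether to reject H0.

t = -2.3817; reject H0

Let group 1 = design A, group 2 = design B. H0: μ_1 = μ_2; H1: μ_1 ≠ μ_2 (Welch's two-sample t-test, two-sided).
t = (x̄_1 − x̄_2)/√(s_1²/n_1 + s_2²/n_2) = (626 − 660)/√(68.3²/27 + 28.4²/26) = -2.3817
Welch–Satterthwaite df ≈ 35.00
Two-sided p-value ≈ 0.023
Since p ≈ 0.023 < α = 0.1, reject H0; the evidence is statistically significant.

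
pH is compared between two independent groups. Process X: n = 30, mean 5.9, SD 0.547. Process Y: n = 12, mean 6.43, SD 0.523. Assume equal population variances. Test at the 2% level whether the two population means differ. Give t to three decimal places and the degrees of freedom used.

t = -2.871, df = 40

Let group 1 = process X, group 2 = process Y. H0: μ_1 = μ_2; H1: μ_1 ≠ μ_2 (two-sample pooled-variance t-test, two-sided).
s_p² = [(30−1)·0.547² + (12−1)·0.523²]/(30+12−2) = 0.292147
t = (5.9 − 6.43)/√[0.292147·(1/30 + 1/12)] = -2.871
df = n₁ + n₂ − 2 = 40
Two-sided p-value ≈ 0.0065
Since p ≈ 0.0065 < α = 0.02, reject H0; the data support H1.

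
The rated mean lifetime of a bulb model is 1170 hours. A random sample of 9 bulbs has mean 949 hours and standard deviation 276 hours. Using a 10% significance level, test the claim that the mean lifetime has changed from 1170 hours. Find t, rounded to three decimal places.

H0: μ = 1170; H1: μ ≠ 1170 (one-sample t-test, two-sided).
t = (x̄ − μ₀)/(s/√n) = (949 − 1170)/(276/√9) = -2.402
df = n − 1 = 8
Two-sided p-value ≈ 0.0430
Since p ≈ 0.0430 < α = 0.1, reject H0; the data support H1.

-2.402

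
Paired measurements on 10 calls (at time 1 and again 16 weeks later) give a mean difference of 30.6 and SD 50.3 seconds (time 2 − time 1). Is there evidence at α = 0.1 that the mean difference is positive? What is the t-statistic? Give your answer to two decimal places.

1.92

H0: μ_d = 0; H1: μ_d > 0 (paired t-test on the differences, right-tailed).
t = d̄/(s_d/√n) = 30.6/(50.3/√10) = 1.92
df = n − 1 = 9
p-value = P(T ≥ 1.92) ≈ 0.0433
Since p ≈ 0.0433 < α = 0.1, reject H0; the data support H1.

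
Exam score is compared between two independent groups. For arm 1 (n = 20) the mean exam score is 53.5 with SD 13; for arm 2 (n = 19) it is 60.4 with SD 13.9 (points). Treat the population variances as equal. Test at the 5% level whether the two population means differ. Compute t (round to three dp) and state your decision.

t = -1.602; fail to reject H0

Let group 1 = arm 1, group 2 = arm 2. H0: μ_1 = μ_2; H1: μ_1 ≠ μ_2 (two-sample pooled-variance t-test, two-sided).
s_p² = [(20−1)·13² + (19−1)·13.9²]/(20+19−2) = 180.778
t = (53.5 − 60.4)/√[180.778·(1/20 + 1/19)] = -1.602
df = n₁ + n₂ − 2 = 37
Two-sided p-value ≈ 0.1177
Since p ≈ 0.1177 > α = 0.05, fail to reject H0; the evidence is not statistically significant.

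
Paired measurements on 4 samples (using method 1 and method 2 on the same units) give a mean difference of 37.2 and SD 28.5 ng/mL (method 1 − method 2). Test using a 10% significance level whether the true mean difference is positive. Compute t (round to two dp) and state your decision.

H0: μ_d = 0; H1: μ_d > 0 (paired t-test on the differences, right-tailed).
t = d̄/(s_d/√n) = 37.2/(28.5/√4) = 2.61
df = n − 1 = 3
p-value = P(T ≥ 2.61) ≈ 0.040
Since p ≈ 0.040 < α = 0.1, reject H0; the data support H1.

t = 2.61; reject H0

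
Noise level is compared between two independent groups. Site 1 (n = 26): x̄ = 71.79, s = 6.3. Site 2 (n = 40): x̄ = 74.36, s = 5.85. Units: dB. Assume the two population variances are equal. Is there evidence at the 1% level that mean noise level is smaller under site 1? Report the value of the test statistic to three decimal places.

Let group 1 = site 1, group 2 = site 2. H0: μ_1 = μ_2; H1: μ_1 < μ_2 (two-sample pooled-variance t-test, left-tailed).
s_p² = [(26−1)·6.3² + (40−1)·5.85²]/(26+40−2) = 36.3582
t = (71.79 − 74.36)/√[36.3582·(1/26 + 1/40)] = -1.692
df = n₁ + n₂ − 2 = 64
p-value = P(T ≤ -1.692) ≈ 0.0478
Since p ≈ 0.0478 > α = 0.01, fail to reject H0; the data do not provide sufficient evidence against H0.

-1.692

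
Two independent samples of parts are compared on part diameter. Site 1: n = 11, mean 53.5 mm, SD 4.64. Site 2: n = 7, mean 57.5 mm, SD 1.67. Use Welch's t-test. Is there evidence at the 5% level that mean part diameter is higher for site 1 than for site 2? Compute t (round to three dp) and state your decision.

Let group 1 = site 1, group 2 = site 2. H0: μ_1 = μ_2; H1: μ_1 > μ_2 (Welch's two-sample t-test, right-tailed).
t = (x̄_1 − x̄_2)/√(s_1²/n_1 + s_2²/n_2) = (53.5 − 57.5)/√(4.64²/11 + 1.67²/7) = -2.606
Welch–Satterthwaite df ≈ 13.55
p-value = P(T ≥ -2.606) ≈ 0.989
Since p ≈ 0.989 > α = 0.05, fail to reject H0; the data do not provide sufficient evidence against H0.

t = -2.606; fail to reject H0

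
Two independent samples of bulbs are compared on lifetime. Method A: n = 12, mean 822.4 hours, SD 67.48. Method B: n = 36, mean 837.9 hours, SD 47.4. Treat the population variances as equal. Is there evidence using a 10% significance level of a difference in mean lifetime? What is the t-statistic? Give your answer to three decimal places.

Let group 1 = method A, group 2 = method B. H0: μ_1 = μ_2; H1: μ_1 ≠ μ_2 (two-sample pooled-variance t-test, two-sided).
s_p² = [(12−1)·67.48² + (36−1)·47.4²]/(12+36−2) = 2798.38
t = (822.4 − 837.9)/√[2798.38·(1/12 + 1/36)] = -0.879
df = n₁ + n₂ − 2 = 46
Two-sided p-value ≈ 0.384
Since p ≈ 0.384 > α = 0.1, fail to reject H0; the evidence is not statistically significant.

-0.879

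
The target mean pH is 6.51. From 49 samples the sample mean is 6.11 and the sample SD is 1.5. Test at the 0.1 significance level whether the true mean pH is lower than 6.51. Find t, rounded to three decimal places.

-1.867

H0: μ = 6.51; H1: μ < 6.51 (one-sample t-test, left-tailed).
t = (x̄ − μ₀)/(s/√n) = (6.11 − 6.51)/(1.5/√49) = -1.867
df = n − 1 = 48
p-value = P(T ≤ -1.867) ≈ 0.034
Since p ≈ 0.034 < α = 0.1, reject H0; the evidence is statistically significant.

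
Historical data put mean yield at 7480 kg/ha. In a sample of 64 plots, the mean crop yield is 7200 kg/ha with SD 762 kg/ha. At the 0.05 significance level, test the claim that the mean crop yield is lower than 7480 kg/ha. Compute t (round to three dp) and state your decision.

H0: μ = 7480; H1: μ < 7480 (one-sample t-test, left-tailed).
t = (x̄ − μ₀)/(s/√n) = (7200 − 7480)/(762/√64) = -2.940
df = n − 1 = 63
p-value = P(T ≤ -2.940) ≈ 0.002
Since p ≈ 0.002 < α = 0.05, reject H0; the evidence is statistically significant.

t = -2.940; reject H0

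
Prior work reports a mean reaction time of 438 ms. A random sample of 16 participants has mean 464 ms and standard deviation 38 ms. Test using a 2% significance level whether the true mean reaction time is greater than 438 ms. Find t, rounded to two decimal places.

2.74

H0: μ = 438; H1: μ > 438 (one-sample t-test, right-tailed).
t = (x̄ − μ₀)/(s/√n) = (464 − 438)/(38/√16) = 2.74
df = n − 1 = 15
p-value = P(T ≥ 2.74) ≈ 0.008
Since p ≈ 0.008 < α = 0.02, reject H0; the data support H1.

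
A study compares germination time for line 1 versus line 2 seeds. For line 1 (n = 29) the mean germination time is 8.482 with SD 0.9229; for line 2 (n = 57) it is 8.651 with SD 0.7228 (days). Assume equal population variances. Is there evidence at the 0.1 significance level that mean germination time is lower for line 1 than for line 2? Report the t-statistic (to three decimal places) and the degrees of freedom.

Let group 1 = line 1, group 2 = line 2. H0: μ_1 = μ_2; H1: μ_1 < μ_2 (two-sample pooled-variance t-test, left-tailed).
s_p² = [(29−1)·0.9229² + (57−1)·0.7228²]/(29+57−2) = 0.632208
t = (8.482 − 8.651)/√[0.632208·(1/29 + 1/57)] = -0.932
df = n₁ + n₂ − 2 = 84
p-value = P(T ≤ -0.932) ≈ 0.177
Since p ≈ 0.177 > α = 0.1, fail to reject H0; the evidence is not statistically significant.

t = -0.932, df = 84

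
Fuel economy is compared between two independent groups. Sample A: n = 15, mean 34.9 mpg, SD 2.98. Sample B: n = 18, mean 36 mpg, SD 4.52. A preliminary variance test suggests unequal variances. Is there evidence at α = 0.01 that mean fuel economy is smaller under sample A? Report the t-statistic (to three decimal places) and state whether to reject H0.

Let group 1 = sample A, group 2 = sample B. H0: μ_1 = μ_2; H1: μ_1 < μ_2 (Welch's two-sample t-test, left-tailed).
t = (x̄_1 − x̄_2)/√(s_1²/n_1 + s_2²/n_2) = (34.9 − 36)/√(2.98²/15 + 4.52²/18) = -0.837
Welch–Satterthwaite df ≈ 29.59
p-value = P(T ≤ -0.837) ≈ 0.205
Since p ≈ 0.205 > α = 0.01, fail to reject H0; the evidence is not statistically significant.

t = -0.837; fail to reject H0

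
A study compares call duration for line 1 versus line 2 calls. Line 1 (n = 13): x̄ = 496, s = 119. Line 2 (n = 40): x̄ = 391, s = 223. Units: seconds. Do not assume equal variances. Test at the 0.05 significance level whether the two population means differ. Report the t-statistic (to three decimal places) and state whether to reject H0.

t = 2.174; reject H0

Let group 1 = line 1, group 2 = line 2. H0: μ_1 = μ_2; H1: μ_1 ≠ μ_2 (Welch's two-sample t-test, two-sided).
t = (x̄_1 − x̄_2)/√(s_1²/n_1 + s_2²/n_2) = (496 − 391)/√(119²/13 + 223²/40) = 2.174
Welch–Satterthwaite df ≈ 39.28
Two-sided p-value ≈ 0.0358
Since p ≈ 0.0358 < α = 0.05, reject H0; the evidence is statistically significant.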